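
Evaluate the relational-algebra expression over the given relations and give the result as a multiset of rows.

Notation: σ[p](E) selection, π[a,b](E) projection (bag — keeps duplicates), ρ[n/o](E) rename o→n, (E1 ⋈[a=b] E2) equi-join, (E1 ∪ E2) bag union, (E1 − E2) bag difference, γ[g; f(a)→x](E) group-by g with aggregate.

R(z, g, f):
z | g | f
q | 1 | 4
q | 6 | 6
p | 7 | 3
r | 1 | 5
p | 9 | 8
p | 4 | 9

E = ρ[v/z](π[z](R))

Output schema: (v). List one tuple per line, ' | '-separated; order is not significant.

Subexpression sizes:
  R → 6
  π[z](R) → 6
  ρ[v/z](π[z](R)) → 6

== RESULT ==
v
p
p
p
q
q
r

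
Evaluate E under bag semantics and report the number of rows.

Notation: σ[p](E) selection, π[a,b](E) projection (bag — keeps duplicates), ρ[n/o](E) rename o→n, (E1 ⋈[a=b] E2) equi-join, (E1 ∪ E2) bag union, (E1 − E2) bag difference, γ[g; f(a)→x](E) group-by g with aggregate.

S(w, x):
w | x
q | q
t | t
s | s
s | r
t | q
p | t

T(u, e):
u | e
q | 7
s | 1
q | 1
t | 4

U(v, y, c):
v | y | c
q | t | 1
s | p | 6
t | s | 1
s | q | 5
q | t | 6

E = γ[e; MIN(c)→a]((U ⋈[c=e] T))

Subexpression sizes:
  U → 5
  T → 4
  (U ⋈[c=e] T) → 4
  γ[e; MIN(c)→a]((U ⋈[c=e] T)) → 1

|E| = 1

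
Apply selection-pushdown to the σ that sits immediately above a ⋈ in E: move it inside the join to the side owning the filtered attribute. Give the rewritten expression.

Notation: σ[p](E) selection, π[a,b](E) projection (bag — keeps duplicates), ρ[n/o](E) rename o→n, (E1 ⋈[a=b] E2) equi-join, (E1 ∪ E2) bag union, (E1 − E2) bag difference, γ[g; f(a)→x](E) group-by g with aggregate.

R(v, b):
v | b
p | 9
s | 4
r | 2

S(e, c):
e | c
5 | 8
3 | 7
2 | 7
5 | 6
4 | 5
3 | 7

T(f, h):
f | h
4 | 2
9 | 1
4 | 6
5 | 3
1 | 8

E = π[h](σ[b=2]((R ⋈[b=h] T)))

σ filters on b, owned by the left side.
E' = π[h]((σ[b=2](R) ⋈[b=h] T))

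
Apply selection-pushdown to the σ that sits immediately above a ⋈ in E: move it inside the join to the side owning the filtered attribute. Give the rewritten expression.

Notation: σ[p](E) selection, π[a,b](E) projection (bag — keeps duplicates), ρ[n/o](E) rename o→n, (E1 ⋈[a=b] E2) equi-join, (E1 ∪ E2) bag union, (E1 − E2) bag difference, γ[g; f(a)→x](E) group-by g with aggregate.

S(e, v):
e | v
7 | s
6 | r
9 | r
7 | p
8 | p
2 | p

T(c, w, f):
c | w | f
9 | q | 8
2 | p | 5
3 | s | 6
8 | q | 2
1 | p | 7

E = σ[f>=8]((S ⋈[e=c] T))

σ filters on f, owned by the right side.
E' = (S ⋈[e=c] σ[f>=8](T))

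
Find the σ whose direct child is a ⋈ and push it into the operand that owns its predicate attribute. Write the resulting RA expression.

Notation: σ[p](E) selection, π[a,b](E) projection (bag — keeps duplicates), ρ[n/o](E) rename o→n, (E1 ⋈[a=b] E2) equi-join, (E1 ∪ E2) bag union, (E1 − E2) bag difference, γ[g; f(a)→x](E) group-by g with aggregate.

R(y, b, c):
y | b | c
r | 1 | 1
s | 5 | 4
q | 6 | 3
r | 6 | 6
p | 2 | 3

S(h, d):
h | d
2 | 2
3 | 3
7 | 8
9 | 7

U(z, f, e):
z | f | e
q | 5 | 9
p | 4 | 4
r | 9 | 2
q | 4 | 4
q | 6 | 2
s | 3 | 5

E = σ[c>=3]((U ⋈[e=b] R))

σ filters on c, owned by the right side.
E' = (U ⋈[e=b] σ[c>=3](R))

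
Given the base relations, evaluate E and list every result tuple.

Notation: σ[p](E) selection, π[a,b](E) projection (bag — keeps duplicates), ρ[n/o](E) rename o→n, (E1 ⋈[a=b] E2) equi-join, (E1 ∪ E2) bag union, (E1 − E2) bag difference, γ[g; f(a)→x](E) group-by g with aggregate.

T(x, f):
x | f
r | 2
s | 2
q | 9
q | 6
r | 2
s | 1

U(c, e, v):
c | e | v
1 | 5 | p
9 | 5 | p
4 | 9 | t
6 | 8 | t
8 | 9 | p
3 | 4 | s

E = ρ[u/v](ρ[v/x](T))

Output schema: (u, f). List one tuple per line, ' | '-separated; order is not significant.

Per-node cardinality:
  T → 6
  ρ[v/x](T) → 6
  ρ[u/v](ρ[v/x](T)) → 6

== RESULT ==
u | f
q | 6
q | 9
r | 2
r | 2
s | 1
s | 2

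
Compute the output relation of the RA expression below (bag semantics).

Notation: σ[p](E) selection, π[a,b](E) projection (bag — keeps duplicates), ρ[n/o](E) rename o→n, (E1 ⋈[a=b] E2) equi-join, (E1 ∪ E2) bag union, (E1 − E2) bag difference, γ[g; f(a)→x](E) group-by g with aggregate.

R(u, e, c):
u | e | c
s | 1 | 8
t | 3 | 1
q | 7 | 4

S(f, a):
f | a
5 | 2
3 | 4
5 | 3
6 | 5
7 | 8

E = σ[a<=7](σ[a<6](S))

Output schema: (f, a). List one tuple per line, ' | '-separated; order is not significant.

Subexpression sizes:
  S → 5
  σ[a<6](S) → 4
  σ[a<=7](σ[a<6](S)) → 4

== RESULT ==
f | a
3 | 4
5 | 2
5 | 3
6 | 5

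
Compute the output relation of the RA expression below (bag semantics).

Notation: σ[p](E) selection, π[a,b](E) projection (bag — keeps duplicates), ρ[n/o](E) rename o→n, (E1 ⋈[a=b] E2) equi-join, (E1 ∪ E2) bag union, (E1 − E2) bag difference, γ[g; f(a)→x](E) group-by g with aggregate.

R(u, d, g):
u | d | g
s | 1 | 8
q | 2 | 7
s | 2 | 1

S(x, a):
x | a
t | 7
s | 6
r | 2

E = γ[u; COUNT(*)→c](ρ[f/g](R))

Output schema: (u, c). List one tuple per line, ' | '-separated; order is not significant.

Per-node cardinality:
  R → 3
  ρ[f/g](R) → 3
  γ[u; COUNT(*)→c](ρ[f/g](R)) → 2

== RESULT ==
u | c
q | 1
s | 2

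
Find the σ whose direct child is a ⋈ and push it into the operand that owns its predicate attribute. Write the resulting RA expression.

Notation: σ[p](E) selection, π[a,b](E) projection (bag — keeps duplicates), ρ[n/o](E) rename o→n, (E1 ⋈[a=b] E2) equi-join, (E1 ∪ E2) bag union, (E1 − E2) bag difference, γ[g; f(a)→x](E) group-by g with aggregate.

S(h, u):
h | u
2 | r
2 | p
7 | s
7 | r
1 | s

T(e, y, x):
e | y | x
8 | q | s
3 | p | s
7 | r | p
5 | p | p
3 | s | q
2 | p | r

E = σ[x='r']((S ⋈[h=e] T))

σ filters on x, owned by the right side.
E' = (S ⋈[h=e] σ[x='r'](T))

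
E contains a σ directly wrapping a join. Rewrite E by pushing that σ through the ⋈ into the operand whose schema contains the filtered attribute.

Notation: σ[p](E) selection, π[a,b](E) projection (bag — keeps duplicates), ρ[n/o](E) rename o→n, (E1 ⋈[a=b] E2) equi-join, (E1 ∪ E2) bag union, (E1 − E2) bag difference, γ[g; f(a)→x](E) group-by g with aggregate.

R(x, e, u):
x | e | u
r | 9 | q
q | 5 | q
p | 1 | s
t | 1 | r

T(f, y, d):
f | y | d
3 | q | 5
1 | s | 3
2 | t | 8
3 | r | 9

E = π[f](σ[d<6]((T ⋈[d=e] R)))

σ filters on d, owned by the left side.
E' = π[f]((σ[d<6](T) ⋈[d=e] R))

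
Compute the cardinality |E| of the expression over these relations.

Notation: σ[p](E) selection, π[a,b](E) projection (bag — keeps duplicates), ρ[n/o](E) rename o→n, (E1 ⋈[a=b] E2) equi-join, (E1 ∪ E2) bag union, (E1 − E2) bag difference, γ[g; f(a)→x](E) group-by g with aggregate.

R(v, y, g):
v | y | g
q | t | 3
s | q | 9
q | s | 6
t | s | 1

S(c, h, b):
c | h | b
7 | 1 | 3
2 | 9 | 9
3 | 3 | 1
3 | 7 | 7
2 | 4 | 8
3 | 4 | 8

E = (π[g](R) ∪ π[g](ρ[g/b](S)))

Subexpression sizes:
  R → 4
  π[g](R) → 4
  S → 6
  ρ[g/b](S) → 6
  π[g](ρ[g/b](S)) → 6
  (π[g](R) ∪ π[g](ρ[g/b](S))) → 10

|E| = 10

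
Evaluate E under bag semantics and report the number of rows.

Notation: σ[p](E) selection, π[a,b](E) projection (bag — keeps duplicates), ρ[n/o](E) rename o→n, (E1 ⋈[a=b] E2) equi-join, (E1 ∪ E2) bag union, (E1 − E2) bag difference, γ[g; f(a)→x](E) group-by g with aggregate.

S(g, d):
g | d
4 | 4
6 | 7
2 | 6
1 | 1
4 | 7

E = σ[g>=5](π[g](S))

Stepwise |·|:
  S → 5
  π[g](S) → 5
  σ[g>=5](π[g](S)) → 1

|E| = 1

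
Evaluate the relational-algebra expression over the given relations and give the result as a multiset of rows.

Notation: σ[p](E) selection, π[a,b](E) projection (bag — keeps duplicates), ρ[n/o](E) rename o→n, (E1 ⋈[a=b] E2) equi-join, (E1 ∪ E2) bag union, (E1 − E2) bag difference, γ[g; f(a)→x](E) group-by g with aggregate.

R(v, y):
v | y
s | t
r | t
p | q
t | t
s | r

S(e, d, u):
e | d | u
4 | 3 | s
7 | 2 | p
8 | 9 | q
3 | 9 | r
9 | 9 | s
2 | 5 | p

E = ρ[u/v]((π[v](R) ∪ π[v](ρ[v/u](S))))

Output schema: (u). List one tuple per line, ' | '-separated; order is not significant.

Subexpression sizes:
  R → 5
  π[v](R) → 5
  S → 6
  ρ[v/u](S) → 6
  π[v](ρ[v/u](S)) → 6
  (π[v](R) ∪ π[v](ρ[v/u](S))) → 11
  ρ[u/v]((π[v](R) ∪ π[v](ρ[v/u](S)))) → 11

== RESULT ==
u
p
p
p
q
r
r
s
s
s
s
t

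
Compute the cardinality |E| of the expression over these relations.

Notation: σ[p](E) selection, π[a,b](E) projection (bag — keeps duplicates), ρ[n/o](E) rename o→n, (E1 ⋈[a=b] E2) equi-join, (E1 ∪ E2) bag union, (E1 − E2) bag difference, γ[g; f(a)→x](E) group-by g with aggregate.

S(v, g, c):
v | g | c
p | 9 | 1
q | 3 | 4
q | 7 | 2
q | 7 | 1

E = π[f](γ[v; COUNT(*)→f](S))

Stepwise |·|:
  S → 4
  γ[v; COUNT(*)→f](S) → 2
  π[f](γ[v; COUNT(*)→f](S)) → 2

|E| = 2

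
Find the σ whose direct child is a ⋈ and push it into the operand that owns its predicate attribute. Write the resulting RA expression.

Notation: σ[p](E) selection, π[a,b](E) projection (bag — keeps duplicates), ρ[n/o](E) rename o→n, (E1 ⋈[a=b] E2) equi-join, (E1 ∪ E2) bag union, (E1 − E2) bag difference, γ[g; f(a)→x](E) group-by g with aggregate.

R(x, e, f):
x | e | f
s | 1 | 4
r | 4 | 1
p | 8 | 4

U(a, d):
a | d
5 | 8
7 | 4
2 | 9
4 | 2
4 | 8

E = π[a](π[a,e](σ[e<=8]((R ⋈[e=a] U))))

σ filters on e, owned by the left side.
E' = π[a](π[a,e]((σ[e<=8](R) ⋈[e=a] U)))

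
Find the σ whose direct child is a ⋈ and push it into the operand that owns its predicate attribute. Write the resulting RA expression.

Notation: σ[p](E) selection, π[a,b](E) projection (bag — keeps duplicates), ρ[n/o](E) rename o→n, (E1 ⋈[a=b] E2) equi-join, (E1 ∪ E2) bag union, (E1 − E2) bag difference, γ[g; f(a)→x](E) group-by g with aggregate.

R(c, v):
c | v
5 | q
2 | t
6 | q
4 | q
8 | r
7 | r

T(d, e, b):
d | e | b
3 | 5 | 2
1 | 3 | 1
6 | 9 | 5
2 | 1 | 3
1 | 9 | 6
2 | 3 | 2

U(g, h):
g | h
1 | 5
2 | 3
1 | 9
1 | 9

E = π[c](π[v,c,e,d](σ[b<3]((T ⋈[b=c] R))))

σ filters on b, owned by the left side.
E' = π[c](π[v,c,e,d]((σ[b<3](T) ⋈[b=c] R)))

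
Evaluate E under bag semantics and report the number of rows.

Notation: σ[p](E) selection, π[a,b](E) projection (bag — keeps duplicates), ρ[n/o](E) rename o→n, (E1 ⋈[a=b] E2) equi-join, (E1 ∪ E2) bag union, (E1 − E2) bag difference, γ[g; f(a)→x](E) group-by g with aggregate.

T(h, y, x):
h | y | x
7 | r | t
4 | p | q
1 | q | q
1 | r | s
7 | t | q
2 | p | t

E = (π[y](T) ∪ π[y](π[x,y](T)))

Subexpression sizes:
  T → 6
  π[y](T) → 6
  T → 6
  π[x,y](T) → 6
  π[y](π[x,y](T)) → 6
  (π[y](T) ∪ π[y](π[x,y](T))) → 12

|E| = 12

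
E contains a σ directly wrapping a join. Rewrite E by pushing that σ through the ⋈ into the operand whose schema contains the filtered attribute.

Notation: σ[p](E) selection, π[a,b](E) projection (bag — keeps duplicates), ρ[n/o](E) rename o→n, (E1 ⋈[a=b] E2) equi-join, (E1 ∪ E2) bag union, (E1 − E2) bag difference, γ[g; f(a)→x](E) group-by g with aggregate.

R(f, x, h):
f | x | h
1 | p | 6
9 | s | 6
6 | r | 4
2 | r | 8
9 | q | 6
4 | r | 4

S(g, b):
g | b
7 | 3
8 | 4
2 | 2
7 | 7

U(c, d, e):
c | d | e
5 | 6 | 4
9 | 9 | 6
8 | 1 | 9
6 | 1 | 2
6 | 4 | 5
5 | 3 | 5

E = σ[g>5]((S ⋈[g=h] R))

σ filters on g, owned by the left side.
E' = (σ[g>5](S) ⋈[g=h] R)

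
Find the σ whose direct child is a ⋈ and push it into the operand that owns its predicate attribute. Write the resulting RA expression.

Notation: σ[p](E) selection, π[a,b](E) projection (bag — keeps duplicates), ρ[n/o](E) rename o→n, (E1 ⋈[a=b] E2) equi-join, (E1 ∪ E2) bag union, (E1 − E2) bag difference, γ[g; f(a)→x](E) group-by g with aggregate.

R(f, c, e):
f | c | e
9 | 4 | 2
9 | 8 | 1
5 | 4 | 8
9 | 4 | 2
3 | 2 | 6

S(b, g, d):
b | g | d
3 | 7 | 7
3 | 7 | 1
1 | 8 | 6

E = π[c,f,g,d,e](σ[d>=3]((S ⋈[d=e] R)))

σ filters on d, owned by the left side.
E' = π[c,f,g,d,e]((σ[d>=3](S) ⋈[d=e] R))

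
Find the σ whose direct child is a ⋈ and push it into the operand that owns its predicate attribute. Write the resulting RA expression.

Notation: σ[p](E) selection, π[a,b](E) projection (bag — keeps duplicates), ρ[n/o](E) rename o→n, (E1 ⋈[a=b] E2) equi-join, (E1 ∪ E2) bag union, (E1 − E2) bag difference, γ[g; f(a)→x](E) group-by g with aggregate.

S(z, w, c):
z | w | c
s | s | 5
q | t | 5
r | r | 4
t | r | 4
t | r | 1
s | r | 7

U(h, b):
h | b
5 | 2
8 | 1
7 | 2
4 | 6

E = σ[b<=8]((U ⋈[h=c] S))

σ filters on b, owned by the left side.
E' = (σ[b<=8](U) ⋈[h=c] S)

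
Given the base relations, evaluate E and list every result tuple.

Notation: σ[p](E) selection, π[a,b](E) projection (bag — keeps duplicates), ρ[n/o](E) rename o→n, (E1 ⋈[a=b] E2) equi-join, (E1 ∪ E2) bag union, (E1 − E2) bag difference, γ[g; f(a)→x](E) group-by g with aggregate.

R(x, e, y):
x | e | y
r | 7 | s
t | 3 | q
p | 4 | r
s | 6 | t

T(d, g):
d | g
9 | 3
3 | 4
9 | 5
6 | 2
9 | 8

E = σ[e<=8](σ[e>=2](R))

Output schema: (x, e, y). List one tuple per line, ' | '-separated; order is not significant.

Stepwise |·|:
  R → 4
  σ[e>=2](R) → 4
  σ[e<=8](σ[e>=2](R)) → 4

== RESULT ==
x | e | y
p | 4 | r
r | 7 | s
s | 6 | t
t | 3 | q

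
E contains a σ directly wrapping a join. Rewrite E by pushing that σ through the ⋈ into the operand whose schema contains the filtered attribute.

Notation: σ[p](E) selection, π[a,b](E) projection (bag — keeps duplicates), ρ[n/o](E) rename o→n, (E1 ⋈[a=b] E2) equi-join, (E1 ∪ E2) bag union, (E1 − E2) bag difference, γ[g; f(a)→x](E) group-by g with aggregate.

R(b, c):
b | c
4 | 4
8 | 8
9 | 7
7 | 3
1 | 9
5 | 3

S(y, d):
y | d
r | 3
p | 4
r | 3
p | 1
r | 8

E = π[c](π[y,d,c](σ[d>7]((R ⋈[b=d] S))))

σ filters on d, owned by the right side.
E' = π[c](π[y,d,c]((R ⋈[b=d] σ[d>7](S))))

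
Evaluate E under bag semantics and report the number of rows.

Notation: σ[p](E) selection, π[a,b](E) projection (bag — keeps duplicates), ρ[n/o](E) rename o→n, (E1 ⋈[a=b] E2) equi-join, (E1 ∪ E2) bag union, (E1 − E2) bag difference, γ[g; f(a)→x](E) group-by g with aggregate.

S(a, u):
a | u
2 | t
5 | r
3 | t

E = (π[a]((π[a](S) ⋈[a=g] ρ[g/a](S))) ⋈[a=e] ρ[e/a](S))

Row counts bottom-up:
  S → 3
  π[a](S) → 3
  S → 3
  ρ[g/a](S) → 3
  (π[a](S) ⋈[a=g] ρ[g/a](S)) → 3
  π[a]((π[a](S) ⋈[a=g] ρ[g/a](S))) → 3
  S → 3
  ρ[e/a](S) → 3
  (π[a]((π[a](S) ⋈[a=g] ρ[g/a](S))) ⋈[a=e] ρ[e/a](S)) → 3

|E| = 3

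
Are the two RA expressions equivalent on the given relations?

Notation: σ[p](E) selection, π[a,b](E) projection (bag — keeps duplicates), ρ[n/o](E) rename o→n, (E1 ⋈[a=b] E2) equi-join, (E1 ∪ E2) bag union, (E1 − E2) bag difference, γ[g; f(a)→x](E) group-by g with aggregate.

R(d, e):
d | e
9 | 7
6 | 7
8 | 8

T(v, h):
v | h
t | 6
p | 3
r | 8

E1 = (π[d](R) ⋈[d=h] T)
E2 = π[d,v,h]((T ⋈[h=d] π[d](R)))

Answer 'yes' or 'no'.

E1 stepwise |·|:
  R → 3
  π[d](R) → 3
  T → 3
  (π[d](R) ⋈[d=h] T) → 2
E2 stepwise |·|:
  T → 3
  R → 3
  π[d](R) → 3
  (T ⋈[h=d] π[d](R)) → 2
  π[d,v,h]((T ⋈[h=d] π[d](R))) → 2

E1 and E2 produce the same multiset:
d | v | h
6 | t | 6
8 | r | 8

yes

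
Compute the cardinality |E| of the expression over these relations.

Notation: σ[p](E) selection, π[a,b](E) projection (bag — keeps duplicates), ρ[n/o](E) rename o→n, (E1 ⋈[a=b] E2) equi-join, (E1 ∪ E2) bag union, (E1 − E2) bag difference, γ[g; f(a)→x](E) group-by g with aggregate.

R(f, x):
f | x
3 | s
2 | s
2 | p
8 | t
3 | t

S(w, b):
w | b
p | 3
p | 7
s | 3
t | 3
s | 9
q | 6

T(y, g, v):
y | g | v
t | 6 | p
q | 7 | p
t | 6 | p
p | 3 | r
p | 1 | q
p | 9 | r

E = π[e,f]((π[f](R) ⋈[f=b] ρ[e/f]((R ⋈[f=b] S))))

Per-node cardinality:
  R → 5
  π[f](R) → 5
  R → 5
  S → 6
  (R ⋈[f=b] S) → 6
  ρ[e/f]((R ⋈[f=b] S)) → 6
  (π[f](R) ⋈[f=b] ρ[e/f]((R ⋈[f=b] S))) → 12
  π[e,f]((π[f](R) ⋈[f=b] ρ[e/f]((R ⋈[f=b] S)))) → 12

|E| = 12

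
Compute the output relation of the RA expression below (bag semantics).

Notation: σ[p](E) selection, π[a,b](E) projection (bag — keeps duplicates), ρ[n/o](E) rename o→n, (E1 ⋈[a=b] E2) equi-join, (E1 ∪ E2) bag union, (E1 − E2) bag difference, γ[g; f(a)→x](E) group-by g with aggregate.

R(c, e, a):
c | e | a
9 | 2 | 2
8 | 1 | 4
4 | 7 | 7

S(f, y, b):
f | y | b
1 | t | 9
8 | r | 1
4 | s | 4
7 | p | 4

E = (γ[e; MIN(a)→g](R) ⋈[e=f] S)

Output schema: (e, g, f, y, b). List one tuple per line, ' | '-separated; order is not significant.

Row counts bottom-up:
  R → 3
  γ[e; MIN(a)→g](R) → 3
  S → 4
  (γ[e; MIN(a)→g](R) ⋈[e=f] S) → 2

== RESULT ==
e | g | f | y | b
1 | 4 | 1 | t | 9
7 | 7 | 7 | p | 4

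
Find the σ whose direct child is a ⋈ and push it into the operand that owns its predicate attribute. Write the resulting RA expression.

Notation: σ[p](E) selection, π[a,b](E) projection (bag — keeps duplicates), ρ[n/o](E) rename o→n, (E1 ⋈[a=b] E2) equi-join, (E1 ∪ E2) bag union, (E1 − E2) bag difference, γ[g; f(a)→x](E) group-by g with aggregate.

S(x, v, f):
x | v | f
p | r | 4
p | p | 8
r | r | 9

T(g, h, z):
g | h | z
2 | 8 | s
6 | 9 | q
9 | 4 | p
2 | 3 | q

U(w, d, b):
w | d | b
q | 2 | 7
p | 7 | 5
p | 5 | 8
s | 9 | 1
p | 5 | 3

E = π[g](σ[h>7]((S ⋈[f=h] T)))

σ filters on h, owned by the right side.
E' = π[g]((S ⋈[f=h] σ[h>7](T)))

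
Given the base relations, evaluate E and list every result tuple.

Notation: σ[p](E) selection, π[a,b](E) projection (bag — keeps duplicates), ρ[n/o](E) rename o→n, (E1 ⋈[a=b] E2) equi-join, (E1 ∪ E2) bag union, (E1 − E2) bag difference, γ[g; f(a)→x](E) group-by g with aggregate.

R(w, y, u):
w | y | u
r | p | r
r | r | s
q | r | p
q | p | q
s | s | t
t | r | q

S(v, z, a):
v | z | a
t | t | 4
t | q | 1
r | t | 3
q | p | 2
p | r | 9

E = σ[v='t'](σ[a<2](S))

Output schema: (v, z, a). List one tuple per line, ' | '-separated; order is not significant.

Per-node cardinality:
  S → 5
  σ[a<2](S) → 1
  σ[v='t'](σ[a<2](S)) → 1

== RESULT ==
v | z | a
t | q | 1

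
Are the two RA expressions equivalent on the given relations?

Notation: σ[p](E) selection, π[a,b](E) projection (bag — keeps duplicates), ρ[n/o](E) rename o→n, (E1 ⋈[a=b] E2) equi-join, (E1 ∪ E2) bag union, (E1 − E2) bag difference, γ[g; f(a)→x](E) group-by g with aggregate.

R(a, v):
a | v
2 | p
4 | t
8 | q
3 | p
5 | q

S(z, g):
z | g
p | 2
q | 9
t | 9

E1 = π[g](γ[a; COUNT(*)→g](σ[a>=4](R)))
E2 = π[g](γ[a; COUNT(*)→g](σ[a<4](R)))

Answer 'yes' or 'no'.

E1 stepwise |·|:
  R → 5
  σ[a>=4](R) → 3
  γ[a; COUNT(*)→g](σ[a>=4](R)) → 3
  π[g](γ[a; COUNT(*)→g](σ[a>=4](R))) → 3
E2 stepwise |·|:
  R → 5
  σ[a<4](R) → 2
  γ[a; COUNT(*)→g](σ[a<4](R)) → 2
  π[g](γ[a; COUNT(*)→g](σ[a<4](R))) → 2

E1 result:
g
1
1
1
E2 result:
g
1
1
Witness: (1,) appears 3× in E1 but 2× in E2.

no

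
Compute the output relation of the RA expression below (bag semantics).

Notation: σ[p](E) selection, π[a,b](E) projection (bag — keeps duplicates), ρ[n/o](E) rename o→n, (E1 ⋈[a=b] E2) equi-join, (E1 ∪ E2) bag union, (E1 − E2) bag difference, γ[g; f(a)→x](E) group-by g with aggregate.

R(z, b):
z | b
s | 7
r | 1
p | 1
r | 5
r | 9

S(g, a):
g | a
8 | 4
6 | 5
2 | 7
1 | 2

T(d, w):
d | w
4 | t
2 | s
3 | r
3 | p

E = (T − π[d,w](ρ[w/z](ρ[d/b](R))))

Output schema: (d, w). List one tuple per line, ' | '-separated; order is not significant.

Stepwise |·|:
  T → 4
  R → 5
  ρ[d/b](R) → 5
  ρ[w/z](ρ[d/b](R)) → 5
  π[d,w](ρ[w/z](ρ[d/b](R))) → 5
  (T − π[d,w](ρ[w/z](ρ[d/b](R)))) → 4

== RESULT ==
d | w
2 | s
3 | p
3 | r
4 | t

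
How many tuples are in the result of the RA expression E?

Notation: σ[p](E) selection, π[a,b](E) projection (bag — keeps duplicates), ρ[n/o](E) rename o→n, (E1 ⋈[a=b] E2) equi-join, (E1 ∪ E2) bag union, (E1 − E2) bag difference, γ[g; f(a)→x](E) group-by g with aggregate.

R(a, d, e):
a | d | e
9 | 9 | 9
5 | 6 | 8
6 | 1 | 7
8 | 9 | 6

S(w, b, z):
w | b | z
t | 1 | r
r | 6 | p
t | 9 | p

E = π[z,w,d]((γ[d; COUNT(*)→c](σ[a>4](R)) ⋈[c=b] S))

Stepwise |·|:
  R → 4
  σ[a>4](R) → 4
  γ[d; COUNT(*)→c](σ[a>4](R)) → 3
  S → 3
  (γ[d; COUNT(*)→c](σ[a>4](R)) ⋈[c=b] S) → 2
  π[z,w,d]((γ[d; COUNT(*)→c](σ[a>4](R)) ⋈[c=b] S)) → 2

|E| = 2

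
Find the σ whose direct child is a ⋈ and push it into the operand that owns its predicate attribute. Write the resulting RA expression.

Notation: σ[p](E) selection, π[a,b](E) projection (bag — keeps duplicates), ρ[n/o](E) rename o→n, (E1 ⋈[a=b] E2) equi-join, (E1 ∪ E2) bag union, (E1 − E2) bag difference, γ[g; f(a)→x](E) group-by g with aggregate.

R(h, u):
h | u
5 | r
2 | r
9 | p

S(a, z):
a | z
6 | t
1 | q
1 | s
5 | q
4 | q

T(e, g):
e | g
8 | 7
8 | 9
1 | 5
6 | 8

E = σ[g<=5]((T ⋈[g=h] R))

σ filters on g, owned by the left side.
E' = (σ[g<=5](T) ⋈[g=h] R)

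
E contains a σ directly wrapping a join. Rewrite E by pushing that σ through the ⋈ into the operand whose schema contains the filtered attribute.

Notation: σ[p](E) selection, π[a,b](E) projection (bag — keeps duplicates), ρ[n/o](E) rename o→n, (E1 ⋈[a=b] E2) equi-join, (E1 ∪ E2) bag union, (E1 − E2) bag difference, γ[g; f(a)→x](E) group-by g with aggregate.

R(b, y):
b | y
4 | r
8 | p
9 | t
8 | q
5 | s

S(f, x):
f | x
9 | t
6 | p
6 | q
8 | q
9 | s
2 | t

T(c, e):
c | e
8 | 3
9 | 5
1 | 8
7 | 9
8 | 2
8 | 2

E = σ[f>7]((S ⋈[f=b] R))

σ filters on f, owned by the left side.
E' = (σ[f>7](S) ⋈[f=b] R)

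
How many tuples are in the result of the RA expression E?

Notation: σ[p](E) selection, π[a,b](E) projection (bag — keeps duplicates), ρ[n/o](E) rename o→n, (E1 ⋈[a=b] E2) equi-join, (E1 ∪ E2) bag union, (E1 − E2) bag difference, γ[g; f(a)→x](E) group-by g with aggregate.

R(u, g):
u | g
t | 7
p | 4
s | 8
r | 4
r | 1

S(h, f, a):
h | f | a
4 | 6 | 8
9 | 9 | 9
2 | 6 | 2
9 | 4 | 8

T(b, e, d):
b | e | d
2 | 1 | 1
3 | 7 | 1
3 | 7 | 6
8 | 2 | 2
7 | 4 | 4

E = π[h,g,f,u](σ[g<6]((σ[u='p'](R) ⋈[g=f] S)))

Row counts bottom-up:
  R → 5
  σ[u='p'](R) → 1
  S → 4
  (σ[u='p'](R) ⋈[g=f] S) → 1
  σ[g<6]((σ[u='p'](R) ⋈[g=f] S)) → 1
  π[h,g,f,u](σ[g<6]((σ[u='p'](R) ⋈[g=f] S))) → 1

|E| = 1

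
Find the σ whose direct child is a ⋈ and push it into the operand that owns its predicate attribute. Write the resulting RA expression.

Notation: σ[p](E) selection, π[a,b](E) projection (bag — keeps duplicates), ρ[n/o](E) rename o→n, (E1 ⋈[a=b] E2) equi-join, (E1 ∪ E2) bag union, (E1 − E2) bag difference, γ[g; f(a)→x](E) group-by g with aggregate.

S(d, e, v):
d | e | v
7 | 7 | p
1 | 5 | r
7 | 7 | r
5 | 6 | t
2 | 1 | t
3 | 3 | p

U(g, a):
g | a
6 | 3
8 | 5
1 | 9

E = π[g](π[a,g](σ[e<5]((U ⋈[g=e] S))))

σ filters on e, owned by the right side.
E' = π[g](π[a,g]((U ⋈[g=e] σ[e<5](S))))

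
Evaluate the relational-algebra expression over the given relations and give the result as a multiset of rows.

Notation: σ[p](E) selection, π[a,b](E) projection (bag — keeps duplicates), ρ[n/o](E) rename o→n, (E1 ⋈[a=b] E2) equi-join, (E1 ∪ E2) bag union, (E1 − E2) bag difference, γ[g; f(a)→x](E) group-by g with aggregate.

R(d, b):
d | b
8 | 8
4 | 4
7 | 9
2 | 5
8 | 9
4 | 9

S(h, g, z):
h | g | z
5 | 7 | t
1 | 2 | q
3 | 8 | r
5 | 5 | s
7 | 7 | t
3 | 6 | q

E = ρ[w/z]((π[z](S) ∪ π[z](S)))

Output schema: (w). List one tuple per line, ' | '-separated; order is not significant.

Per-node cardinality:
  S → 6
  π[z](S) → 6
  S → 6
  π[z](S) → 6
  (π[z](S) ∪ π[z](S)) → 12
  ρ[w/z]((π[z](S) ∪ π[z](S))) → 12

== RESULT ==
w
q
q
q
q
r
r
s
s
t
t
t
t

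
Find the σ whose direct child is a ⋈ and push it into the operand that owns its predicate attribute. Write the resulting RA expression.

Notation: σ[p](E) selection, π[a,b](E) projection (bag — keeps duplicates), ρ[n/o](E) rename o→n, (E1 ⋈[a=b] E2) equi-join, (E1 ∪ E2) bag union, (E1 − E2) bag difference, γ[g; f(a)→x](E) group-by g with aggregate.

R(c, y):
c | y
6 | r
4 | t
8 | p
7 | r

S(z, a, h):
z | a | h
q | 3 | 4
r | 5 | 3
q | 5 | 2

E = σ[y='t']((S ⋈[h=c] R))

σ filters on y, owned by the right side.
E' = (S ⋈[h=c] σ[y='t'](R))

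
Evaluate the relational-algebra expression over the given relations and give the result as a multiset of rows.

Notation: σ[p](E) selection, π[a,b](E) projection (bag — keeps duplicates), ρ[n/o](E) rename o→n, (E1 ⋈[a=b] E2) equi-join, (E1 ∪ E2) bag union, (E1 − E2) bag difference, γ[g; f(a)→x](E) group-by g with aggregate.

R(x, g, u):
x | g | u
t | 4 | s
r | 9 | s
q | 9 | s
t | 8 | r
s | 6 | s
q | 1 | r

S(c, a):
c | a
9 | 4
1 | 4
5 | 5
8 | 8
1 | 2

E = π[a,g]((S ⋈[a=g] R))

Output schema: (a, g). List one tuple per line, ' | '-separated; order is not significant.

Per-node cardinality:
  S → 5
  R → 6
  (S ⋈[a=g] R) → 3
  π[a,g]((S ⋈[a=g] R)) → 3

== RESULT ==
a | g
4 | 4
4 | 4
8 | 8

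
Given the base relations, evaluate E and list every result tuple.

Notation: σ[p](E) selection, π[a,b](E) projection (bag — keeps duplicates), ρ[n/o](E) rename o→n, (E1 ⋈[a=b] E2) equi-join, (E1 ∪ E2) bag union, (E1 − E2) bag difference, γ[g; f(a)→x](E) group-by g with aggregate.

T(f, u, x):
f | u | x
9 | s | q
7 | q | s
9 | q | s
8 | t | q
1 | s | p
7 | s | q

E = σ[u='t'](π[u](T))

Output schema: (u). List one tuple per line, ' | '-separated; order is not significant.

Subexpression sizes:
  T → 6
  π[u](T) → 6
  σ[u='t'](π[u](T)) → 1

== RESULT ==
u
t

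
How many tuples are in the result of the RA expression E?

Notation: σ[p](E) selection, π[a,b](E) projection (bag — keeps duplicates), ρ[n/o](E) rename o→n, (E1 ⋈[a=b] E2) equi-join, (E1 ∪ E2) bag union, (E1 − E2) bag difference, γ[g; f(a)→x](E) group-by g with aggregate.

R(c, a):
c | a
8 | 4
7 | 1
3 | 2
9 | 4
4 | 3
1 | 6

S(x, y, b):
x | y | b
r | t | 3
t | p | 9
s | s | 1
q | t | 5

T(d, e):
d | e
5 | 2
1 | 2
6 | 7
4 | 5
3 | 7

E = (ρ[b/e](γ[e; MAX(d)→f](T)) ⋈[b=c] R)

Row counts bottom-up:
  T → 5
  γ[e; MAX(d)→f](T) → 3
  ρ[b/e](γ[e; MAX(d)→f](T)) → 3
  R → 6
  (ρ[b/e](γ[e; MAX(d)→f](T)) ⋈[b=c] R) → 1

|E| = 1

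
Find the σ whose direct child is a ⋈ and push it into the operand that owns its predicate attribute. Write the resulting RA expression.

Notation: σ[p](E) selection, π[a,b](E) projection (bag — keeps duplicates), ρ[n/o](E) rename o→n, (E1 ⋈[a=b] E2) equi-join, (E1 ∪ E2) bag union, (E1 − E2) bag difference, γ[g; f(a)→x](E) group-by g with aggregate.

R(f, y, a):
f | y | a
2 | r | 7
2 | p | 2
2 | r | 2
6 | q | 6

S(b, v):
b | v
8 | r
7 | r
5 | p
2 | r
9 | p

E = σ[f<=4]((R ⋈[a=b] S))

σ filters on f, owned by the left side.
E' = (σ[f<=4](R) ⋈[a=b] S)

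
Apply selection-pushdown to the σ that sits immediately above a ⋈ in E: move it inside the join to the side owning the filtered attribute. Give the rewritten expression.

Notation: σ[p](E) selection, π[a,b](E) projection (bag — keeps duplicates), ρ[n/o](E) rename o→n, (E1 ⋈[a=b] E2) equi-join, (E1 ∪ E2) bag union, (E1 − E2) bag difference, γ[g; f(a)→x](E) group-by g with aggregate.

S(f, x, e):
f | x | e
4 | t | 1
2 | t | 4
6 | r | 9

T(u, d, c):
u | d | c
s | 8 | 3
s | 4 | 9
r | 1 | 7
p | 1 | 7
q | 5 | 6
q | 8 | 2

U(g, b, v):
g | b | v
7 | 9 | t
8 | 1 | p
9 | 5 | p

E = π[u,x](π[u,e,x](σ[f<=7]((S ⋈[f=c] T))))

σ filters on f, owned by the left side.
E' = π[u,x](π[u,e,x]((σ[f<=7](S) ⋈[f=c] T)))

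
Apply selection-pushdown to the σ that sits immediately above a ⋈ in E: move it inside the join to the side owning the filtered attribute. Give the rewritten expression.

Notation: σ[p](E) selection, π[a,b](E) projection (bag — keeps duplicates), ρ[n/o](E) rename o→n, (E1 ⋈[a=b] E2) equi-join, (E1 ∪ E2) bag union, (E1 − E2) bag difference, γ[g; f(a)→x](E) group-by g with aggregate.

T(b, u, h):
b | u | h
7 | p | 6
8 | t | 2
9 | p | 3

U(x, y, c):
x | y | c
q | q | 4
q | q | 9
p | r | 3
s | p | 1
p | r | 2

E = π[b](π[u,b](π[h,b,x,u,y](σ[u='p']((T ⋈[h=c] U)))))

σ filters on u, owned by the left side.
E' = π[b](π[u,b](π[h,b,x,u,y]((σ[u='p'](T) ⋈[h=c] U))))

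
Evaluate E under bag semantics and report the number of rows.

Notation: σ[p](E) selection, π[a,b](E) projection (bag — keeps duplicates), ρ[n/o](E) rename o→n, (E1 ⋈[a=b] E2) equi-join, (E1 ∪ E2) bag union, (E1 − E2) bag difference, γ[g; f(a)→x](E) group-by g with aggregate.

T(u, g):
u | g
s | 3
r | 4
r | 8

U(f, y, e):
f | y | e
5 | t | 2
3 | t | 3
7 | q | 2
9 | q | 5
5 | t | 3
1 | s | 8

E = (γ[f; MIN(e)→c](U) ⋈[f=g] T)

Per-node cardinality:
  U → 6
  γ[f; MIN(e)→c](U) → 5
  T → 3
  (γ[f; MIN(e)→c](U) ⋈[f=g] T) → 1

|E| = 1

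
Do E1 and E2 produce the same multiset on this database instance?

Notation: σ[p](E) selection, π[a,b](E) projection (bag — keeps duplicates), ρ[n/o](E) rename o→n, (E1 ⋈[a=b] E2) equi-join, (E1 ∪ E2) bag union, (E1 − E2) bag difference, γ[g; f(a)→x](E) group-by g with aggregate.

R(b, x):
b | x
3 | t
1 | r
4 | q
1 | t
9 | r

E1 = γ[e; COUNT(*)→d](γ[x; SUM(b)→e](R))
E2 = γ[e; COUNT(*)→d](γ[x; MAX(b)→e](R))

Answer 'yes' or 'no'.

E1 stepwise |·|:
  R → 5
  γ[x; SUM(b)→e](R) → 3
  γ[e; COUNT(*)→d](γ[x; SUM(b)→e](R)) → 2
E2 stepwise |·|:
  R → 5
  γ[x; MAX(b)→e](R) → 3
  γ[e; COUNT(*)→d](γ[x; MAX(b)→e](R)) → 3

E1 result:
e | d
4 | 2
10 | 1
E2 result:
e | d
3 | 1
4 | 1
9 | 1
Witness: (4, 1) appears 0× in E1 but 1× in E2.

no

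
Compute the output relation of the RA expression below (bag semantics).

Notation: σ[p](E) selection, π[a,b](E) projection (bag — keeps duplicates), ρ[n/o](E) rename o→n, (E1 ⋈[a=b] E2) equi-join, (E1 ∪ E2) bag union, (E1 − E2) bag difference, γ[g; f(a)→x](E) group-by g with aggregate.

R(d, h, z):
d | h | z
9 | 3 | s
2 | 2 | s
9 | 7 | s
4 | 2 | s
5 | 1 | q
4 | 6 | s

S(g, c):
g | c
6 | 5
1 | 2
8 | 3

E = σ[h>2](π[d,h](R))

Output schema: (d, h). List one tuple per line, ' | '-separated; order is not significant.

Row counts bottom-up:
  R → 6
  π[d,h](R) → 6
  σ[h>2](π[d,h](R)) → 3

== RESULT ==
d | h
4 | 6
9 | 3
9 | 7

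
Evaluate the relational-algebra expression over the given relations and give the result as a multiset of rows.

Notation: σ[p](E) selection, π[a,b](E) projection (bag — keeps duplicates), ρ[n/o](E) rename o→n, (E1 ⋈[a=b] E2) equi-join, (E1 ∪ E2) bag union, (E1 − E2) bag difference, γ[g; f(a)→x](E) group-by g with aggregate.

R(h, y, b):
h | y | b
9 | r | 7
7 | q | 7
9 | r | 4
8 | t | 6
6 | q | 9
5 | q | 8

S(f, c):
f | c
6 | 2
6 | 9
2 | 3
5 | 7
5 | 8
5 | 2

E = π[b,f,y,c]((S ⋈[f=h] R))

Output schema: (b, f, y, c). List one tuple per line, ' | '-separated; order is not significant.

Per-node cardinality:
  S → 6
  R → 6
  (S ⋈[f=h] R) → 5
  π[b,f,y,c]((S ⋈[f=h] R)) → 5

== RESULT ==
b | f | y | c
8 | 5 | q | 2
8 | 5 | q | 7
8 | 5 | q | 8
9 | 6 | q | 2
9 | 6 | q | 9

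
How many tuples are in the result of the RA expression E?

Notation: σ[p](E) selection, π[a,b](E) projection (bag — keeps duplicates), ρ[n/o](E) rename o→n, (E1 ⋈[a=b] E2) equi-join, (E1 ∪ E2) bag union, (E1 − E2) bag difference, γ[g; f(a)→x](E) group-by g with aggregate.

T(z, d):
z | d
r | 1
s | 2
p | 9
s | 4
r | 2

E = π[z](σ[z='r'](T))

Stepwise |·|:
  T → 5
  σ[z='r'](T) → 2
  π[z](σ[z='r'](T)) → 2

|E| = 2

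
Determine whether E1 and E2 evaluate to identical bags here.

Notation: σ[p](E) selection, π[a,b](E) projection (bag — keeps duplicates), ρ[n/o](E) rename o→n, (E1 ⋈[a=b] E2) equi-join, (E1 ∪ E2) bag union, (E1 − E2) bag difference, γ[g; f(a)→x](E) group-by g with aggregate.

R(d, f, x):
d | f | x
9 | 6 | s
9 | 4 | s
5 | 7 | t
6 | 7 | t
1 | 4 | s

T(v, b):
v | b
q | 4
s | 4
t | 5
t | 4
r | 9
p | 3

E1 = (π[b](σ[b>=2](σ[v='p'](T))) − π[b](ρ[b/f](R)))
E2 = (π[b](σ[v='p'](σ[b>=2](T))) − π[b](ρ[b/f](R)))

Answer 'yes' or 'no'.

E1 stepwise |·|:
  T → 6
  σ[v='p'](T) → 1
  σ[b>=2](σ[v='p'](T)) → 1
  π[b](σ[b>=2](σ[v='p'](T))) → 1
  R → 5
  ρ[b/f](R) → 5
  π[b](ρ[b/f](R)) → 5
  (π[b](σ[b>=2](σ[v='p'](T))) − π[b](ρ[b/f](R))) → 1
E2 stepwise |·|:
  T → 6
  σ[b>=2](T) → 6
  σ[v='p'](σ[b>=2](T)) → 1
  π[b](σ[v='p'](σ[b>=2](T))) → 1
  R → 5
  ρ[b/f](R) → 5
  π[b](ρ[b/f](R)) → 5
  (π[b](σ[v='p'](σ[b>=2](T))) − π[b](ρ[b/f](R))) → 1

E1 and E2 produce the same multiset:
b
3

yes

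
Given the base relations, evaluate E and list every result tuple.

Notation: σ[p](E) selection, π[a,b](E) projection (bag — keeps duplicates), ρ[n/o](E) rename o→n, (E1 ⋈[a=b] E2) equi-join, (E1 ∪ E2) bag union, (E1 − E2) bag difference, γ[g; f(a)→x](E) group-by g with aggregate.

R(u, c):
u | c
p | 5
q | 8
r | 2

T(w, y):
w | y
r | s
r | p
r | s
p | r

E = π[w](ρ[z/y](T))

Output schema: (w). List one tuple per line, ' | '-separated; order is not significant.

Stepwise |·|:
  T → 4
  ρ[z/y](T) → 4
  π[w](ρ[z/y](T)) → 4

== RESULT ==
w
p
r
r
r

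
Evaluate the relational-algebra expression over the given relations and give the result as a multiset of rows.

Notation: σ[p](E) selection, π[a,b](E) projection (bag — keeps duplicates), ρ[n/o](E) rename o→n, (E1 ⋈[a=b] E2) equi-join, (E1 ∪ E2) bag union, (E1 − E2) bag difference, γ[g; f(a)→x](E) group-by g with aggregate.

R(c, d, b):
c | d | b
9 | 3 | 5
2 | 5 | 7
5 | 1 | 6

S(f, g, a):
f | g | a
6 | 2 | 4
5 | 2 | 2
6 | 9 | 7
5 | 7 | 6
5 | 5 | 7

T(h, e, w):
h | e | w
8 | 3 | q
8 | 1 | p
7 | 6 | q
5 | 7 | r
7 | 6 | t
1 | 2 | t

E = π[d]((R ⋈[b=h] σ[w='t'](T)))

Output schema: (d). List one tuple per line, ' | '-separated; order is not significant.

Row counts bottom-up:
  R → 3
  T → 6
  σ[w='t'](T) → 2
  (R ⋈[b=h] σ[w='t'](T)) → 1
  π[d]((R ⋈[b=h] σ[w='t'](T))) → 1

== RESULT ==
d
5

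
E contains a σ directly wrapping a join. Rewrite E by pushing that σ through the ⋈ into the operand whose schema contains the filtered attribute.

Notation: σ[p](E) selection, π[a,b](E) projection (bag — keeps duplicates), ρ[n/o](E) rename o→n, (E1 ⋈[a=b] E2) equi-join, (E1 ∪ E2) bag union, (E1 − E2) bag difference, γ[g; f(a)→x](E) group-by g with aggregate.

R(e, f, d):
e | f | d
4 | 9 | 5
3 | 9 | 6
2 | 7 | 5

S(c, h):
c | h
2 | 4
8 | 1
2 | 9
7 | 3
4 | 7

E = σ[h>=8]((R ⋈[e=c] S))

σ filters on h, owned by the right side.
E' = (R ⋈[e=c] σ[h>=8](S))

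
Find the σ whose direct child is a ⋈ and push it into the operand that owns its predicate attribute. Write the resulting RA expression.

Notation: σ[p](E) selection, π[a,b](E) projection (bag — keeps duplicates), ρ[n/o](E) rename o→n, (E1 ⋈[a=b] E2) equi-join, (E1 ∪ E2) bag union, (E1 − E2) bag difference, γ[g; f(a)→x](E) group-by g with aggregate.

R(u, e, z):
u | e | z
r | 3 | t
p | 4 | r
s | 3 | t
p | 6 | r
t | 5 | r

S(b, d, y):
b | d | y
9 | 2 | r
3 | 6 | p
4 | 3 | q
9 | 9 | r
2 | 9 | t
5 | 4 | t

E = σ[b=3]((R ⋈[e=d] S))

σ filters on b, owned by the right side.
E' = (R ⋈[e=d] σ[b=3](S))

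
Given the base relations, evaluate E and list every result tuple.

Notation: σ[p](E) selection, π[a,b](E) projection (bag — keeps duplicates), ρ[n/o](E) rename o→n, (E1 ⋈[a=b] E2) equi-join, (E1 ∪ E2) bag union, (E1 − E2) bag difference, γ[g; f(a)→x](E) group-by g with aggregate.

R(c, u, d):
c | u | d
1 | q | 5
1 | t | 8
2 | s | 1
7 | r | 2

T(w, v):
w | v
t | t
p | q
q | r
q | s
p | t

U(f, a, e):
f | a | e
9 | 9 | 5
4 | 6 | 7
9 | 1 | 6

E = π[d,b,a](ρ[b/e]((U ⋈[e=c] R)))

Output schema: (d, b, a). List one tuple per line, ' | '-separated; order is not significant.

Row counts bottom-up:
  U → 3
  R → 4
  (U ⋈[e=c] R) → 1
  ρ[b/e]((U ⋈[e=c] R)) → 1
  π[d,b,a](ρ[b/e]((U ⋈[e=c] R))) → 1

== RESULT ==
d | b | a
2 | 7 | 6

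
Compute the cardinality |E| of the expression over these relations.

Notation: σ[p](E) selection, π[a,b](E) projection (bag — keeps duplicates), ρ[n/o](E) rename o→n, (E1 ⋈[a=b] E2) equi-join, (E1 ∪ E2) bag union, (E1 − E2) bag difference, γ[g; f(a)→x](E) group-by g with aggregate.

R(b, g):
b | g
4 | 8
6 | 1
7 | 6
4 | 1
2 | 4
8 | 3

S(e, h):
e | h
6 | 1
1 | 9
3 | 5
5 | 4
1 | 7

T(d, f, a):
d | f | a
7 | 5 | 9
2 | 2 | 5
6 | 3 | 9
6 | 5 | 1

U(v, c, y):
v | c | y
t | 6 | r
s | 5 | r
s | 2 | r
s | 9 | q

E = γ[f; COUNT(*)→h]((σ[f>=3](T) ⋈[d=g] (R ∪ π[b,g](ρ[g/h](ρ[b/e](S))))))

Stepwise |·|:
  T → 4
  σ[f>=3](T) → 3
  R → 6
  S → 5
  ρ[b/e](S) → 5
  ρ[g/h](ρ[b/e](S)) → 5
  π[b,g](ρ[g/h](ρ[b/e](S))) → 5
  (R ∪ π[b,g](ρ[g/h](ρ[b/e](S)))) → 11
  (σ[f>=3](T) ⋈[d=g] (R ∪ π[b,g](ρ[g/h](ρ[b/e](S))))) → 3
  γ[f; COUNT(*)→h]((σ[f>=3](T) ⋈[d=g] (R ∪ π[b,g](ρ[g/h](ρ[b/e](S)))))) → 2

|E| = 2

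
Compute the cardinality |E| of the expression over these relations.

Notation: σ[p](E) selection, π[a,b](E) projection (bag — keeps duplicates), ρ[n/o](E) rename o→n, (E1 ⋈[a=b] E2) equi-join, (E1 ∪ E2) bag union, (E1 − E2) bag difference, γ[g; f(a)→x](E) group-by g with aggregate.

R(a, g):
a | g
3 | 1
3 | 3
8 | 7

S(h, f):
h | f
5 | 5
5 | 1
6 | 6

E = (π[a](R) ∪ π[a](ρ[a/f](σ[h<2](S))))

Row counts bottom-up:
  R → 3
  π[a](R) → 3
  S → 3
  σ[h<2](S) → 0
  ρ[a/f](σ[h<2](S)) → 0
  π[a](ρ[a/f](σ[h<2](S))) → 0
  (π[a](R) ∪ π[a](ρ[a/f](σ[h<2](S)))) → 3

|E| = 3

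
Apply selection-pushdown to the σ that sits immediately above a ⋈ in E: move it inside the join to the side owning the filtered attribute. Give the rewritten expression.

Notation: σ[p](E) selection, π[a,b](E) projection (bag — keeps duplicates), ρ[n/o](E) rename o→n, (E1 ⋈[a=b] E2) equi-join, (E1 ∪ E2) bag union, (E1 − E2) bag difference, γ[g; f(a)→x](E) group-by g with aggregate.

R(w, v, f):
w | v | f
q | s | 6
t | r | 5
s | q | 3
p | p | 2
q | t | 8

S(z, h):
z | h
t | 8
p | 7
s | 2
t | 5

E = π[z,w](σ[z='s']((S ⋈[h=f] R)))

σ filters on z, owned by the left side.
E' = π[z,w]((σ[z='s'](S) ⋈[h=f] R))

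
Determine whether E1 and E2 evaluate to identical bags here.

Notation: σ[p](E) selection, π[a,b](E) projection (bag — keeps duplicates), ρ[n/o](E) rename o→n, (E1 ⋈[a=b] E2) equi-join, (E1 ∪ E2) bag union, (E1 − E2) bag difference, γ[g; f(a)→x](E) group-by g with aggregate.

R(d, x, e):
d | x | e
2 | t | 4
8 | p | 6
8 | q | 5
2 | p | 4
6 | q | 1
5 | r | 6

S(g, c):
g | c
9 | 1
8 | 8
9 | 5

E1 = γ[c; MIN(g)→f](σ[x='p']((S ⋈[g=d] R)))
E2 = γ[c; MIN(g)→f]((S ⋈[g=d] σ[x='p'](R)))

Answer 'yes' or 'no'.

E1 per-node cardinality:
  S → 3
  R → 6
  (S ⋈[g=d] R) → 2
  σ[x='p']((S ⋈[g=d] R)) → 1
  γ[c; MIN(g)→f](σ[x='p']((S ⋈[g=d] R))) → 1
E2 per-node cardinality:
  S → 3
  R → 6
  σ[x='p'](R) → 2
  (S ⋈[g=d] σ[x='p'](R)) → 1
  γ[c; MIN(g)→f]((S ⋈[g=d] σ[x='p'](R))) → 1

E1 and E2 produce the same multiset:
c | f
8 | 8

yes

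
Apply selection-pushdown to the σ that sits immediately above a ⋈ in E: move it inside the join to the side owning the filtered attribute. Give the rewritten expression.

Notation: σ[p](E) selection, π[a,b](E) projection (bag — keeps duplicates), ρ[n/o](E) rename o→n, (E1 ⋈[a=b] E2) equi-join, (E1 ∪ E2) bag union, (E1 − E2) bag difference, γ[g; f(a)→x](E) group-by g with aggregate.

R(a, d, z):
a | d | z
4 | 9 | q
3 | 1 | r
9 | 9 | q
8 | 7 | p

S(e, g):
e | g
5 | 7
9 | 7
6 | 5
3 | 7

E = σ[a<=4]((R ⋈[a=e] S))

σ filters on a, owned by the left side.
E' = (σ[a<=4](R) ⋈[a=e] S)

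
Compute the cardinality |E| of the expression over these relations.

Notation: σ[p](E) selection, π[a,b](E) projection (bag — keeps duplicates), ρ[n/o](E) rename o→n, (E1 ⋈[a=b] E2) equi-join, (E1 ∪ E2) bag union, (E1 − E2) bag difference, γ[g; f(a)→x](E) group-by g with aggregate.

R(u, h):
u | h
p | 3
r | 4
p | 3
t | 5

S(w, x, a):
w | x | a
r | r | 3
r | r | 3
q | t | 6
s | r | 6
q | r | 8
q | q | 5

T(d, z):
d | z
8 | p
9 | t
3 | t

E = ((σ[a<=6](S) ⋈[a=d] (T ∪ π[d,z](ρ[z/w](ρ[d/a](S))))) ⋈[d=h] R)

Row counts bottom-up:
  S → 6
  σ[a<=6](S) → 5
  T → 3
  S → 6
  ρ[d/a](S) → 6
  ρ[z/w](ρ[d/a](S)) → 6
  π[d,z](ρ[z/w](ρ[d/a](S))) → 6
  (T ∪ π[d,z](ρ[z/w](ρ[d/a](S)))) → 9
  (σ[a<=6](S) ⋈[a=d] (T ∪ π[d,z](ρ[z/w](ρ[d/a](S))))) → 11
  R → 4
  ((σ[a<=6](S) ⋈[a=d] (T ∪ π[d,z](ρ[z/w](ρ[d/a](S))))) ⋈[d=h] R) → 13

|E| = 13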